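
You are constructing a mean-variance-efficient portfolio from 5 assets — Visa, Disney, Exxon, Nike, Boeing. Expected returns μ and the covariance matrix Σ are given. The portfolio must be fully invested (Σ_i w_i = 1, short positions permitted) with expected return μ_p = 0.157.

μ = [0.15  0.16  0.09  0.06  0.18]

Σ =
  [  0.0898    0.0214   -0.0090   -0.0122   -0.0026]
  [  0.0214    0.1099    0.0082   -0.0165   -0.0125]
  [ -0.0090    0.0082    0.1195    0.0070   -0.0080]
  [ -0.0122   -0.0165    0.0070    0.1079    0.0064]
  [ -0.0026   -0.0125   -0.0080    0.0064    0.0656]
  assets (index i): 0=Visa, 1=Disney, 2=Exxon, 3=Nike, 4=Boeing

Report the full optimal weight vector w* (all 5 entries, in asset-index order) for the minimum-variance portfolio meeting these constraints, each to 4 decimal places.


0.2005  0.2130  0.0934  0.0360  0.4571

x=Σ⁻¹μ = [1.5856  1.5437  0.9347  0.7243  3.1442]
y=Σ⁻¹𝟙 = [11.6653  9.7194  9.1507  10.4322  17.6564]
a=μᵀx=1.178380  b=𝟙ᵀx=7.932551  c=𝟙ᵀy=58.624023  D=ac−b²=6.156003
λ₁=(c·0.157−b)/D = (58.624023·0.157−7.932551)/6.156003 = 0.206533
λ₂=(a−b·0.157)/D = (1.178380−7.932551·0.157)/6.156003 = -0.010889
w* = 0.206533·x + -0.010889·y:
  w_0 = 0.206533·1.5856 + -0.010889·11.6653 = 0.2005  (Visa)
  w_1 = 0.206533·1.5437 + -0.010889·9.7194 = 0.2130  (Disney)
  w_2 = 0.206533·0.9347 + -0.010889·9.1507 = 0.0934  (Exxon)
  w_3 = 0.206533·0.7243 + -0.010889·10.4322 = 0.0360  (Nike)
  w_4 = 0.206533·3.1442 + -0.010889·17.6564 = 0.4571  (Boeing)
Σw_i=1.0000  μᵀw=0.1570
σ²=wᵀΣw=λ₁·μ_p+λ₂ = 0.206533·0.157 + -0.010889 = 0.021537 ≈ 0.0215


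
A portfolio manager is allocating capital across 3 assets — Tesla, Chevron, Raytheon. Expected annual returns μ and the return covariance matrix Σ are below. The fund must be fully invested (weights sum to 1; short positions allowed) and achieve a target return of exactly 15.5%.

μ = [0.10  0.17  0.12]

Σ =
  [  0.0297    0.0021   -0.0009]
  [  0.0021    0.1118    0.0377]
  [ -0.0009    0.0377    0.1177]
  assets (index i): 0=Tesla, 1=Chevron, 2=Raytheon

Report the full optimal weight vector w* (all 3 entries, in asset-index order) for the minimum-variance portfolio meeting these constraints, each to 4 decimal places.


g=Σ⁻¹μ = [3.2989  1.2403  0.6475]
h=Σ⁻¹𝟙 = [33.4516  6.0146  6.8255]
a=μᵀg=0.618438  b=𝟙ᵀg=5.186695  c=𝟙ᵀh=46.291644  D=ac−b²=1.726703
λ₁=(c·0.155−b)/D = (46.291644·0.155−5.186695)/1.726703 = 1.151622
λ₂=(a−b·0.155)/D = (0.618438−5.186695·0.155)/1.726703 = -0.107430
w* = 1.151622·g + -0.107430·h:
  w_0 = 1.151622·3.2989 + -0.107430·33.4516 = 0.2054  (Tesla)
  w_1 = 1.151622·1.2403 + -0.107430·6.0146 = 0.7822  (Chevron)
  w_2 = 1.151622·0.6475 + -0.107430·6.8255 = 0.0124  (Raytheon)
Σw_i=1.0000  μᵀw=0.1550
σ²=wᵀΣw=λ₁·μ_p+λ₂ = 1.151622·0.155 + -0.107430 = 0.071071 ≈ 0.0711

0.2054  0.7822  0.0124


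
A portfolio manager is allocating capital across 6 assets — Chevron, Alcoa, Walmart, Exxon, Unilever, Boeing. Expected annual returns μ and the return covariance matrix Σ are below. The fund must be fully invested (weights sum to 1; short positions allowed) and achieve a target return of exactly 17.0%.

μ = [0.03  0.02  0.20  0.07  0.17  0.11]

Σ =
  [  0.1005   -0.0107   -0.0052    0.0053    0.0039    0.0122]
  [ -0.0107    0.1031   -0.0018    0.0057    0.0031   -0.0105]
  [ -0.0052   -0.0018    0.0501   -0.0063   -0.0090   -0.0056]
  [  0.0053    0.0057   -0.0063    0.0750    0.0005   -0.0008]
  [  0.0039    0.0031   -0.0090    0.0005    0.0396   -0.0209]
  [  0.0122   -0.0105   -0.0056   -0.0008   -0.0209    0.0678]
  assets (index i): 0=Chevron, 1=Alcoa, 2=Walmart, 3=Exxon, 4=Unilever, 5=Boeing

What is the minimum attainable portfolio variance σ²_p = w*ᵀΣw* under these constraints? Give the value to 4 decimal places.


p=Σ⁻¹μ = [-0.3137  0.4319  6.1670  1.4372  8.2080  4.8023]
q=Σ⁻¹𝟙 = [6.2602  12.1030  35.6002  14.9930  49.4615  33.8615]
a=μᵀp=3.256832  b=𝟙ᵀp=20.732649  c=𝟙ᵀq=152.279458  D=ac−b²=66.105846
λ₁=(c·0.170−b)/D = (152.279458·0.170−20.732649)/66.105846 = 0.077979
λ₂=(a−b·0.170)/D = (3.256832−20.732649·0.170)/66.105846 = -0.004050
w* = 0.077979·p + -0.004050·q:
  w_0 = 0.077979·-0.3137 + -0.004050·6.2602 = -0.0498  (Chevron)
  w_1 = 0.077979·0.4319 + -0.004050·12.1030 = -0.0153  (Alcoa)
  w_2 = 0.077979·6.1670 + -0.004050·35.6002 = 0.3367  (Walmart)
  w_3 = 0.077979·1.4372 + -0.004050·14.9930 = 0.0514  (Exxon)
  w_4 = 0.077979·8.2080 + -0.004050·49.4615 = 0.4397  (Unilever)
  w_5 = 0.077979·4.8023 + -0.004050·33.8615 = 0.2373  (Boeing)
Σw_i=1.0000  μᵀw=0.1700
σ²=wᵀΣw=λ₁·μ_p+λ₂ = 0.077979·0.170 + -0.004050 = 0.009207 ≈ 0.0092

0.0092


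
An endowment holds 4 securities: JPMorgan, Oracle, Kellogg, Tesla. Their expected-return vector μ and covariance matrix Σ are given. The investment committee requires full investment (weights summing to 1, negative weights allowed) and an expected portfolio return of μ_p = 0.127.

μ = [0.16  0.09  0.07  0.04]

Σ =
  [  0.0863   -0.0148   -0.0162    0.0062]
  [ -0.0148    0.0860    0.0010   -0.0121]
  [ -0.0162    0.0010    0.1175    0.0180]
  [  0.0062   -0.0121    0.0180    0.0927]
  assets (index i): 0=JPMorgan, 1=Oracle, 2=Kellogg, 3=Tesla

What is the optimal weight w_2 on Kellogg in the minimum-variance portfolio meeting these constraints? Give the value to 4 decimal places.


g=Σ⁻¹μ = [2.2418  1.4659  0.8450  0.3088]
h=Σ⁻¹𝟙 = [15.2093  15.5578  8.9331  10.0664]
a=μᵀg=0.562136  b=𝟙ᵀg=4.861652  c=𝟙ᵀh=49.766509  D=ac−b²=4.339873
λ₁=(c·0.127−b)/D = (49.766509·0.127−4.861652)/4.339873 = 0.336115
λ₂=(a−b·0.127)/D = (0.562136−4.861652·0.127)/4.339873 = -0.012741
w* = 0.336115·g + -0.012741·h:
  w_0 = 0.336115·2.2418 + -0.012741·15.2093 = 0.5597  (JPMorgan)
  w_1 = 0.336115·1.4659 + -0.012741·15.5578 = 0.2945  (Oracle)
  w_2 = 0.336115·0.8450 + -0.012741·8.9331 = 0.1702  (Kellogg)
  w_3 = 0.336115·0.3088 + -0.012741·10.0664 = -0.0245  (Tesla)
Σw_i=1.0000  μᵀw=0.1270
σ²=wᵀΣw=λ₁·μ_p+λ₂ = 0.336115·0.127 + -0.012741 = 0.029946 ≈ 0.0299

0.1702


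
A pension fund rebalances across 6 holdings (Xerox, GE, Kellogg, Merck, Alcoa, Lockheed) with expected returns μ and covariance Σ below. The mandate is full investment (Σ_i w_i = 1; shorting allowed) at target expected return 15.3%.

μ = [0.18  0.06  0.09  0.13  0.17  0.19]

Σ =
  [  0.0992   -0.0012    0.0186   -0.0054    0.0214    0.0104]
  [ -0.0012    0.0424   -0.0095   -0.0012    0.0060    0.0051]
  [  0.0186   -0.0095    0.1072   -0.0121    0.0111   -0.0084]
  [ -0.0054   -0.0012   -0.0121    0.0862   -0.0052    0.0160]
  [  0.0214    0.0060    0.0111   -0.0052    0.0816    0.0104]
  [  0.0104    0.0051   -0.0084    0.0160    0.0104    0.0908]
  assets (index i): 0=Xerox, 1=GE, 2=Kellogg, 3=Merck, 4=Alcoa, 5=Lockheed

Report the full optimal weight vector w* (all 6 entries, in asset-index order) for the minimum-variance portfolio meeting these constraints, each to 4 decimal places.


g=Σ⁻¹μ = [1.2804  1.3052  0.8765  1.5343  1.4366  1.5187]
h=Σ⁻¹𝟙 = [6.6766  24.9450  11.6691  13.1681  7.0551  6.7985]
a=μᵀg=1.119894  b=𝟙ᵀg=7.951628  c=𝟙ᵀh=70.312302  D=ac−b²=15.513934
λ₁=(c·0.153−b)/D = (70.312302·0.153−7.951628)/15.513934 = 0.180880
λ₂=(a−b·0.153)/D = (1.119894−7.951628·0.153)/15.513934 = -0.006233
w* = 0.180880·g + -0.006233·h:
  w_0 = 0.180880·1.2804 + -0.006233·6.6766 = 0.1900  (Xerox)
  w_1 = 0.180880·1.3052 + -0.006233·24.9450 = 0.0806  (GE)
  w_2 = 0.180880·0.8765 + -0.006233·11.6691 = 0.0858  (Kellogg)
  w_3 = 0.180880·1.5343 + -0.006233·13.1681 = 0.1954  (Merck)
  w_4 = 0.180880·1.4366 + -0.006233·7.0551 = 0.2159  (Alcoa)
  w_5 = 0.180880·1.5187 + -0.006233·6.7985 = 0.2323  (Lockheed)
Σw_i=1.0000  μᵀw=0.1530
σ²=wᵀΣw=λ₁·μ_p+λ₂ = 0.180880·0.153 + -0.006233 = 0.021441 ≈ 0.0214

0.1900  0.0806  0.0858  0.1954  0.2159  0.2323


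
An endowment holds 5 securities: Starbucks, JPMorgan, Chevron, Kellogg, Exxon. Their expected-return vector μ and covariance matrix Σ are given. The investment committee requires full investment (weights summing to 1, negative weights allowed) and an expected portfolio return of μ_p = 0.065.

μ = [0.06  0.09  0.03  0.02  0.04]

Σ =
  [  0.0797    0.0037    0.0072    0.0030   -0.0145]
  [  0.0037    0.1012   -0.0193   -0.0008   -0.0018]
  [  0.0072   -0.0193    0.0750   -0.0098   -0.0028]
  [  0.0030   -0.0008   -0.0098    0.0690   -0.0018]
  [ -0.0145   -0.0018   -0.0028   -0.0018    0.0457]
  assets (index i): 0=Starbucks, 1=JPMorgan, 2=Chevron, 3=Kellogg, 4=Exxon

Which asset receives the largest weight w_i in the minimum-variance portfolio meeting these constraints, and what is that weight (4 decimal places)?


u=Σ⁻¹μ = [0.8562  1.0122  0.6760  0.3928  1.2437]
v=Σ⁻¹𝟙 = [14.8351  13.5694  18.7590  17.4248  28.9590]
a=μᵀu=0.220356  b=𝟙ᵀu=4.180979  c=𝟙ᵀv=93.547335  D=ac−b²=3.133142
λ₁=(c·0.065−b)/D = (93.547335·0.065−4.180979)/3.133142 = 0.606291
λ₂=(a−b·0.065)/D = (0.220356−4.180979·0.065)/3.133142 = -0.016408
w* = 0.606291·u + -0.016408·v:
  w_0 = 0.606291·0.8562 + -0.016408·14.8351 = 0.2757  (Starbucks)
  w_1 = 0.606291·1.0122 + -0.016408·13.5694 = 0.3910  (JPMorgan)
  w_2 = 0.606291·0.6760 + -0.016408·18.7590 = 0.1021  (Chevron)
  w_3 = 0.606291·0.3928 + -0.016408·17.4248 = -0.0477  (Kellogg)
  w_4 = 0.606291·1.2437 + -0.016408·28.9590 = 0.2789  (Exxon)
Σw_i=1.0000  μᵀw=0.0650
σ²=wᵀΣw=λ₁·μ_p+λ₂ = 0.606291·0.065 + -0.016408 = 0.023001 ≈ 0.0230

JPMorgan (0.3910)


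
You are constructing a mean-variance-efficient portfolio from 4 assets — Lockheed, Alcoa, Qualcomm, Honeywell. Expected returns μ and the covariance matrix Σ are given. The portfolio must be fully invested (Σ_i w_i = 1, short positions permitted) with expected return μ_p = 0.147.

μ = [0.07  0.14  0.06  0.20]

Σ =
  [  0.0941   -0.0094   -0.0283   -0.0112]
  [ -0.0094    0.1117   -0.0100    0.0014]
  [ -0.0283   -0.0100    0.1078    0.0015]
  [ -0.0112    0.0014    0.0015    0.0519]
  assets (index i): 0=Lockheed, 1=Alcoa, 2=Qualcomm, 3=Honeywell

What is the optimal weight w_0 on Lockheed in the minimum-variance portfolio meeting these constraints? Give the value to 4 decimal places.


0.1975

u=Σ⁻¹μ = [1.7071  1.4417  1.0807  4.1518]
v=Σ⁻¹𝟙 = [18.9985  11.6131  15.0265  22.6201]
a=μᵀu=1.216546  b=𝟙ᵀu=8.381347  c=𝟙ᵀv=68.258251  D=ac−b²=12.792317
λ₁=(c·0.147−b)/D = (68.258251·0.147−8.381347)/12.792317 = 0.129188
λ₂=(a−b·0.147)/D = (1.216546−8.381347·0.147)/12.792317 = -0.001213
w* = 0.129188·u + -0.001213·v:
  w_0 = 0.129188·1.7071 + -0.001213·18.9985 = 0.1975  (Lockheed)
  w_1 = 0.129188·1.4417 + -0.001213·11.6131 = 0.1722  (Alcoa)
  w_2 = 0.129188·1.0807 + -0.001213·15.0265 = 0.1214  (Qualcomm)
  w_3 = 0.129188·4.1518 + -0.001213·22.6201 = 0.5089  (Honeywell)
Σw_i=1.0000  μᵀw=0.1470
σ²=wᵀΣw=λ₁·μ_p+λ₂ = 0.129188·0.147 + -0.001213 = 0.017778 ≈ 0.0178


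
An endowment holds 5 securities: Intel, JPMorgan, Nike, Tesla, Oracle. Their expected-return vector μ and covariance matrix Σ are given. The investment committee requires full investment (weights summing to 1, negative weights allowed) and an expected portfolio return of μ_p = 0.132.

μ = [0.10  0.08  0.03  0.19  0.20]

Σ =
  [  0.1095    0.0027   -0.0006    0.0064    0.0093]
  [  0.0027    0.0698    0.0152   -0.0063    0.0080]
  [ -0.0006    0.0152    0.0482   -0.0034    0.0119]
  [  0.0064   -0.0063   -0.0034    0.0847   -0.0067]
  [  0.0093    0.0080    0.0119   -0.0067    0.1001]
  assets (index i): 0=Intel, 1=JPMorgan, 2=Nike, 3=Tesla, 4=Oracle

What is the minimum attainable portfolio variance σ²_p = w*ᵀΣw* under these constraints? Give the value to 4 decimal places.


0.0194

g=Σ⁻¹μ = [0.5706  1.1238  -0.0526  2.4418  2.0249]
h=Σ⁻¹𝟙 = [7.5570  10.7844  16.5634  13.2835  7.3461]
a=μᵀg=1.014289  b=𝟙ᵀg=6.108422  c=𝟙ᵀh=55.534312  D=ac−b²=19.015023
λ₁=(c·0.132−b)/D = (55.534312·0.132−6.108422)/19.015023 = 0.064271
λ₂=(a−b·0.132)/D = (1.014289−6.108422·0.132)/19.015023 = 0.010938
w* = 0.064271·g + 0.010938·h:
  w_0 = 0.064271·0.5706 + 0.010938·7.5570 = 0.1193  (Intel)
  w_1 = 0.064271·1.1238 + 0.010938·10.7844 = 0.1902  (JPMorgan)
  w_2 = 0.064271·-0.0526 + 0.010938·16.5634 = 0.1778  (Nike)
  w_3 = 0.064271·2.4418 + 0.010938·13.2835 = 0.3022  (Tesla)
  w_4 = 0.064271·2.0249 + 0.010938·7.3461 = 0.2105  (Oracle)
Σw_i=1.0000  μᵀw=0.1320
σ²=wᵀΣw=λ₁·μ_p+λ₂ = 0.064271·0.132 + 0.010938 = 0.019421 ≈ 0.0194


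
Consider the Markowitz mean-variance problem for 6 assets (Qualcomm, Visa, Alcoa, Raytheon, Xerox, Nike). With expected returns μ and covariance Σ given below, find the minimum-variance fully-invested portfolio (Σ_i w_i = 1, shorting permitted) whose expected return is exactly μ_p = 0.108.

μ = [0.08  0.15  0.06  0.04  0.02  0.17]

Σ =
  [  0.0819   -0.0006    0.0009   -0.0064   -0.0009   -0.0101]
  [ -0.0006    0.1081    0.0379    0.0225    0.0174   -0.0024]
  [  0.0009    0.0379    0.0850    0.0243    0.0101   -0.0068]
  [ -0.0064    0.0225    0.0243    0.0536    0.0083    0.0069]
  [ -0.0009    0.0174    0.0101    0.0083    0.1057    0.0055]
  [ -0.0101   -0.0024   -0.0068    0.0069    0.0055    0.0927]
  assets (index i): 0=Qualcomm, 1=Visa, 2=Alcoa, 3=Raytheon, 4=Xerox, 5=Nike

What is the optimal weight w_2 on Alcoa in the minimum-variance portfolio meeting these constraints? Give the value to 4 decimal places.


g=Σ⁻¹μ = [1.2296  1.3789  0.2731  -0.0476  -0.1556  2.0363]
h=Σ⁻¹𝟙 = [14.7231  3.4675  6.3037  13.5718  6.7471  11.5333]
a=μᵀg=0.662743  b=𝟙ᵀg=4.714675  c=𝟙ᵀh=56.346572  D=ac−b²=15.115118
λ₁=(c·0.108−b)/D = (56.346572·0.108−4.714675)/15.115118 = 0.090688
λ₂=(a−b·0.108)/D = (0.662743−4.714675·0.108)/15.115118 = 0.010159
w* = 0.090688·g + 0.010159·h:
  w_0 = 0.090688·1.2296 + 0.010159·14.7231 = 0.2611  (Qualcomm)
  w_1 = 0.090688·1.3789 + 0.010159·3.4675 = 0.1603  (Visa)
  w_2 = 0.090688·0.2731 + 0.010159·6.3037 = 0.0888  (Alcoa)
  w_3 = 0.090688·-0.0476 + 0.010159·13.5718 = 0.1336  (Raytheon)
  w_4 = 0.090688·-0.1556 + 0.010159·6.7471 = 0.0544  (Xerox)
  w_5 = 0.090688·2.0363 + 0.010159·11.5333 = 0.3018  (Nike)
Σw_i=1.0000  μᵀw=0.1080
σ²=wᵀΣw=λ₁·μ_p+λ₂ = 0.090688·0.108 + 0.010159 = 0.019953 ≈ 0.0200

0.0888


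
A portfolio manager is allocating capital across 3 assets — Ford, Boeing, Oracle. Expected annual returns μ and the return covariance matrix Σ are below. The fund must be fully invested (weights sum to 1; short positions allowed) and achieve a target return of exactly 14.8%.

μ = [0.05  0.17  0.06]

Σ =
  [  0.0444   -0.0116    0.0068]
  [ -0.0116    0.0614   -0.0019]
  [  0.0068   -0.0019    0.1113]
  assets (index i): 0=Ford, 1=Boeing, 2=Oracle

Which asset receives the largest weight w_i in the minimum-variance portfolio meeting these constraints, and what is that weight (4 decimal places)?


p=Σ⁻¹μ = [1.8725  3.1373  0.4782]
q=Σ⁻¹𝟙 = [26.9922  21.6246  7.7048]
a=μᵀp=0.655662  b=𝟙ᵀp=5.488070  c=𝟙ᵀq=56.321501  D=ac−b²=6.808928
λ₁=(c·0.148−b)/D = (56.321501·0.148−5.488070)/6.808928 = 0.418203
λ₂=(a−b·0.148)/D = (0.655662−5.488070·0.148)/6.808928 = -0.022995
w* = 0.418203·p + -0.022995·q:
  w_0 = 0.418203·1.8725 + -0.022995·26.9922 = 0.1624  (Ford)
  w_1 = 0.418203·3.1373 + -0.022995·21.6246 = 0.8148  (Boeing)
  w_2 = 0.418203·0.4782 + -0.022995·7.7048 = 0.0228  (Oracle)
Σw_i=1.0000  μᵀw=0.1480
σ²=wᵀΣw=λ₁·μ_p+λ₂ = 0.418203·0.148 + -0.022995 = 0.038899 ≈ 0.0389

Boeing (0.8148)


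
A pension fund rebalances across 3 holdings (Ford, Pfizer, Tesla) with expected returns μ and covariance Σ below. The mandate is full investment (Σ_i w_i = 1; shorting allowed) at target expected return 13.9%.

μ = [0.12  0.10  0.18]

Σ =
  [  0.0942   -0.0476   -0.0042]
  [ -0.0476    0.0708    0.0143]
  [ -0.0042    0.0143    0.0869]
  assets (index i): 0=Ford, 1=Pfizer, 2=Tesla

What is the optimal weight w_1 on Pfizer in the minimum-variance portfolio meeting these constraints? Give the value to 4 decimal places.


0.2675

p=Σ⁻¹μ = [2.8607  2.9888  1.7178]
q=Σ⁻¹𝟙 = [26.2073  30.1664  7.8100]
a=μᵀp=0.951369  b=𝟙ᵀp=7.567315  c=𝟙ᵀq=64.183687  D=ac−b²=3.798100
λ₁=(c·0.139−b)/D = (64.183687·0.139−7.567315)/3.798100 = 0.356551
λ₂=(a−b·0.139)/D = (0.951369−7.567315·0.139)/3.798100 = -0.026457
w* = 0.356551·p + -0.026457·q:
  w_0 = 0.356551·2.8607 + -0.026457·26.2073 = 0.3266  (Ford)
  w_1 = 0.356551·2.9888 + -0.026457·30.1664 = 0.2675  (Pfizer)
  w_2 = 0.356551·1.7178 + -0.026457·7.8100 = 0.4058  (Tesla)
Σw_i=1.0000  μᵀw=0.1390
σ²=wᵀΣw=λ₁·μ_p+λ₂ = 0.356551·0.139 + -0.026457 = 0.023103 ≈ 0.0231


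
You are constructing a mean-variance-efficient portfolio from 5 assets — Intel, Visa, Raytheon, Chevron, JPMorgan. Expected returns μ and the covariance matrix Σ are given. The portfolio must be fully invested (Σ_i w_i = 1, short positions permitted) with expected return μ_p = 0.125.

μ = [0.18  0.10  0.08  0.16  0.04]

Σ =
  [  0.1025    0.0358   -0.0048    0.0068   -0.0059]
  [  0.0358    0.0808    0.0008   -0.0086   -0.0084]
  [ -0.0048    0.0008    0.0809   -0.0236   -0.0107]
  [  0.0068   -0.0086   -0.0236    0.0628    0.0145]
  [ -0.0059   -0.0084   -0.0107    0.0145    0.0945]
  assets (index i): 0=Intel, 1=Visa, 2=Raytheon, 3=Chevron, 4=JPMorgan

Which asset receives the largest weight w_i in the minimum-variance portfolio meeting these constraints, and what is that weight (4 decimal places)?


Chevron (0.3842)

p=Σ⁻¹μ = [1.2994  1.0206  2.0444  3.2390  0.3296]
q=Σ⁻¹𝟙 = [5.1854  13.3988  20.5149  22.3695  10.9873]
a=μᵀp=1.030936  b=𝟙ᵀp=7.933058  c=𝟙ᵀq=72.455852  D=ac−b²=11.763970
λ₁=(c·0.125−b)/D = (72.455852·0.125−7.933058)/11.763970 = 0.095539
λ₂=(a−b·0.125)/D = (1.030936−7.933058·0.125)/11.763970 = 0.003341
w* = 0.095539·p + 0.003341·q:
  w_0 = 0.095539·1.2994 + 0.003341·5.1854 = 0.1415  (Intel)
  w_1 = 0.095539·1.0206 + 0.003341·13.3988 = 0.1423  (Visa)
  w_2 = 0.095539·2.0444 + 0.003341·20.5149 = 0.2639  (Raytheon)
  w_3 = 0.095539·3.2390 + 0.003341·22.3695 = 0.3842  (Chevron)
  w_4 = 0.095539·0.3296 + 0.003341·10.9873 = 0.0682  (JPMorgan)
Σw_i=1.0000  μᵀw=0.1250
σ²=wᵀΣw=λ₁·μ_p+λ₂ = 0.095539·0.125 + 0.003341 = 0.015284 ≈ 0.0153


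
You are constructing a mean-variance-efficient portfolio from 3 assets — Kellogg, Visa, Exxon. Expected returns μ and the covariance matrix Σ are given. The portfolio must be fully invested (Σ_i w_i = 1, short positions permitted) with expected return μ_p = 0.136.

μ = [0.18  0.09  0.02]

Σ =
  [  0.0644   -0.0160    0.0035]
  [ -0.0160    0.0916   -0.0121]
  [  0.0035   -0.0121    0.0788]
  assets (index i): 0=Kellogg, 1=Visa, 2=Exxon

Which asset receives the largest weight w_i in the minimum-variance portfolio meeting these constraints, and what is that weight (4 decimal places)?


Kellogg (0.5884)

p=Σ⁻¹μ = [3.1690  1.5831  0.3561]
q=Σ⁻¹𝟙 = [18.7453  16.0839  14.3275]
a=μᵀp=0.720022  b=𝟙ᵀp=5.108255  c=𝟙ᵀq=49.156710  D=ac−b²=9.299666
λ₁=(c·0.136−b)/D = (49.156710·0.136−5.108255)/9.299666 = 0.169582
λ₂=(a−b·0.136)/D = (0.720022−5.108255·0.136)/9.299666 = 0.002721
w* = 0.169582·p + 0.002721·q:
  w_0 = 0.169582·3.1690 + 0.002721·18.7453 = 0.5884  (Kellogg)
  w_1 = 0.169582·1.5831 + 0.002721·16.0839 = 0.3122  (Visa)
  w_2 = 0.169582·0.3561 + 0.002721·14.3275 = 0.0994  (Exxon)
Σw_i=1.0000  μᵀw=0.1360
σ²=wᵀΣw=λ₁·μ_p+λ₂ = 0.169582·0.136 + 0.002721 = 0.025784 ≈ 0.0258


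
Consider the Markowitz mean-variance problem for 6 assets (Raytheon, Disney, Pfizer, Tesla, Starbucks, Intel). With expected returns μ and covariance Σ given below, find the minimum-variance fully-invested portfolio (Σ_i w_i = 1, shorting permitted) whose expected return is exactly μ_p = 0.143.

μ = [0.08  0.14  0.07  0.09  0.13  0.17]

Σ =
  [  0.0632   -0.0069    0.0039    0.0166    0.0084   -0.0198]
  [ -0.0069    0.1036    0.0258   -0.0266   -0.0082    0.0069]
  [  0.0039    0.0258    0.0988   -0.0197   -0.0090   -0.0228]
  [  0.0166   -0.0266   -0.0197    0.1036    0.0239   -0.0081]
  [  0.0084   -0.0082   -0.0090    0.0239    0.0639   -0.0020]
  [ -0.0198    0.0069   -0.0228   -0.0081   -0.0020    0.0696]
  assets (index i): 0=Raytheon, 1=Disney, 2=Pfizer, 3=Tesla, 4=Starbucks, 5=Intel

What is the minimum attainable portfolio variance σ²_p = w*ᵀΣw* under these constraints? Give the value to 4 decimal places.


0.0196

p=Σ⁻¹μ = [1.8974  1.2845  1.4835  1.0155  1.8889  3.5134]
q=Σ⁻¹𝟙 = [19.2918  8.9844  16.4083  10.9540  13.2941  25.9973]
a=μᵀp=1.369715  b=𝟙ᵀp=11.083365  c=𝟙ᵀq=94.929836  D=ac−b²=7.185823
λ₁=(c·0.143−b)/D = (94.929836·0.143−11.083365)/7.185823 = 0.346738
λ₂=(a−b·0.143)/D = (1.369715−11.083365·0.143)/7.185823 = -0.029949
w* = 0.346738·p + -0.029949·q:
  w_0 = 0.346738·1.8974 + -0.029949·19.2918 = 0.0802  (Raytheon)
  w_1 = 0.346738·1.2845 + -0.029949·8.9844 = 0.1763  (Disney)
  w_2 = 0.346738·1.4835 + -0.029949·16.4083 = 0.0230  (Pfizer)
  w_3 = 0.346738·1.0155 + -0.029949·10.9540 = 0.0241  (Tesla)
  w_4 = 0.346738·1.8889 + -0.029949·13.2941 = 0.2568  (Starbucks)
  w_5 = 0.346738·3.5134 + -0.029949·25.9973 = 0.4397  (Intel)
Σw_i=1.0000  μᵀw=0.1430
σ²=wᵀΣw=λ₁·μ_p+λ₂ = 0.346738·0.143 + -0.029949 = 0.019635 ≈ 0.0196


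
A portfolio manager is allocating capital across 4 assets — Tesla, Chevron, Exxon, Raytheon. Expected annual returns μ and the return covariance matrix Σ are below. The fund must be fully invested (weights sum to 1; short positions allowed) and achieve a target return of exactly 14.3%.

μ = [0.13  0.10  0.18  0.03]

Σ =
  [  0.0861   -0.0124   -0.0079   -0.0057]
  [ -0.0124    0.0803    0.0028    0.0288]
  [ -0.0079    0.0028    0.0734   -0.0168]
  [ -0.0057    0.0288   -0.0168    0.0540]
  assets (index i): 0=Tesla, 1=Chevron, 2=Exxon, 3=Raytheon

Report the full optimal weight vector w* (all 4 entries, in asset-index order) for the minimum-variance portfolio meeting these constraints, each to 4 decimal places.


x=Σ⁻¹μ = [1.9992  1.0605  2.8780  1.0964]
y=Σ⁻¹𝟙 = [15.8801  5.7643  20.4910  23.4954]
a=μᵀx=0.916878  b=𝟙ᵀx=7.034080  c=𝟙ᵀy=65.630805  D=ac−b²=10.697169
λ₁=(c·0.143−b)/D = (65.630805·0.143−7.034080)/10.697169 = 0.219789
λ₂=(a−b·0.143)/D = (0.916878−7.034080·0.143)/10.697169 = -0.008320
w* = 0.219789·x + -0.008320·y:
  w_0 = 0.219789·1.9992 + -0.008320·15.8801 = 0.3073  (Tesla)
  w_1 = 0.219789·1.0605 + -0.008320·5.7643 = 0.1851  (Chevron)
  w_2 = 0.219789·2.8780 + -0.008320·20.4910 = 0.4621  (Exxon)
  w_3 = 0.219789·1.0964 + -0.008320·23.4954 = 0.0455  (Raytheon)
Σw_i=1.0000  μᵀw=0.1430
σ²=wᵀΣw=λ₁·μ_p+λ₂ = 0.219789·0.143 + -0.008320 = 0.023110 ≈ 0.0231

0.3073  0.1851  0.4621  0.0455


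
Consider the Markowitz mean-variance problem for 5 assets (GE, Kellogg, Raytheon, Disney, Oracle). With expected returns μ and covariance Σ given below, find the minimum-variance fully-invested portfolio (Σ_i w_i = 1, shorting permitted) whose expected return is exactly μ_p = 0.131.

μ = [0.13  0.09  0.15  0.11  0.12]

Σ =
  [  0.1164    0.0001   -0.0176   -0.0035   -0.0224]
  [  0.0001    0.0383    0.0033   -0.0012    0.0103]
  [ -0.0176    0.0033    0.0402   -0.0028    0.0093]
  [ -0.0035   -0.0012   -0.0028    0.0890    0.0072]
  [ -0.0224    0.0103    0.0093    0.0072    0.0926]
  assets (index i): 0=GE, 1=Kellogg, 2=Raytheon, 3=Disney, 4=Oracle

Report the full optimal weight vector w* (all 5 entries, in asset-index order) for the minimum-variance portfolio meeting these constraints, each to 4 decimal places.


0.2019  0.1145  0.4557  0.1255  0.1024

x=Σ⁻¹μ = [2.0126  1.7338  4.3246  1.3898  1.0475]
y=Σ⁻¹𝟙 = [14.8262  21.8109  28.5556  12.3537  8.1311]
a=μᵀx=1.344957  b=𝟙ᵀx=10.508374  c=𝟙ᵀy=85.677554  D=ac−b²=4.806684
λ₁=(c·0.131−b)/D = (85.677554·0.131−10.508374)/4.806684 = 0.148831
λ₂=(a−b·0.131)/D = (1.344957−10.508374·0.131)/4.806684 = -0.006583
w* = 0.148831·x + -0.006583·y:
  w_0 = 0.148831·2.0126 + -0.006583·14.8262 = 0.2019  (GE)
  w_1 = 0.148831·1.7338 + -0.006583·21.8109 = 0.1145  (Kellogg)
  w_2 = 0.148831·4.3246 + -0.006583·28.5556 = 0.4557  (Raytheon)
  w_3 = 0.148831·1.3898 + -0.006583·12.3537 = 0.1255  (Disney)
  w_4 = 0.148831·1.0475 + -0.006583·8.1311 = 0.1024  (Oracle)
Σw_i=1.0000  μᵀw=0.1310
σ²=wᵀΣw=λ₁·μ_p+λ₂ = 0.148831·0.131 + -0.006583 = 0.012914 ≈ 0.0129


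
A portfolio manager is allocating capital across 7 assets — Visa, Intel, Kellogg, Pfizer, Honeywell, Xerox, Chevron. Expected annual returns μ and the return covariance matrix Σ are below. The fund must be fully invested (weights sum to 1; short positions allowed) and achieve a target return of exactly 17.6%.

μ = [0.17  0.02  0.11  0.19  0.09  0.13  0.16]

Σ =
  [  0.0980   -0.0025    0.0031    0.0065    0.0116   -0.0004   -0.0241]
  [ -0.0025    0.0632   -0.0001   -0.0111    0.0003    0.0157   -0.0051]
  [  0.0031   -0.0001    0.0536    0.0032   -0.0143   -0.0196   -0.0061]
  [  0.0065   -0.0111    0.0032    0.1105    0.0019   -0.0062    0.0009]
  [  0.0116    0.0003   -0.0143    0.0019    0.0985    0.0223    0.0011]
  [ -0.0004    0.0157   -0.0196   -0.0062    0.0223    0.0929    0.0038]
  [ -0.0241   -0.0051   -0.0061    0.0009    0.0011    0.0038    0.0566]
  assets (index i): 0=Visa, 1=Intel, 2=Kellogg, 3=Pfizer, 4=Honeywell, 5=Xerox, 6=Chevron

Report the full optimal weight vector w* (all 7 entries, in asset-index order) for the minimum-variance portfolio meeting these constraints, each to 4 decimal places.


g=Σ⁻¹μ = [2.4970  0.5942  3.0824  1.5978  0.5909  1.7562  4.1210]
h=Σ⁻¹𝟙 = [14.8665  17.5918  26.8172  9.3874  9.3128  10.7826  27.4190]
a=μᵀg=2.019879  b=𝟙ᵀg=14.239563  c=𝟙ᵀh=116.177293  D=ac−b²=31.898939
λ₁=(c·0.176−b)/D = (116.177293·0.176−14.239563)/31.898939 = 0.194603
λ₂=(a−b·0.176)/D = (2.019879−14.239563·0.176)/31.898939 = -0.015245
w* = 0.194603·g + -0.015245·h:
  w_0 = 0.194603·2.4970 + -0.015245·14.8665 = 0.2593  (Visa)
  w_1 = 0.194603·0.5942 + -0.015245·17.5918 = -0.1525  (Intel)
  w_2 = 0.194603·3.0824 + -0.015245·26.8172 = 0.1910  (Kellogg)
  w_3 = 0.194603·1.5978 + -0.015245·9.3874 = 0.1678  (Pfizer)
  w_4 = 0.194603·0.5909 + -0.015245·9.3128 = -0.0270  (Honeywell)
  w_5 = 0.194603·1.7562 + -0.015245·10.7826 = 0.1774  (Xerox)
  w_6 = 0.194603·4.1210 + -0.015245·27.4190 = 0.3840  (Chevron)
Σw_i=1.0000  μᵀw=0.1760
σ²=wᵀΣw=λ₁·μ_p+λ₂ = 0.194603·0.176 + -0.015245 = 0.019006 ≈ 0.0190

0.2593  -0.1525  0.1910  0.1678  -0.0270  0.1774  0.3840


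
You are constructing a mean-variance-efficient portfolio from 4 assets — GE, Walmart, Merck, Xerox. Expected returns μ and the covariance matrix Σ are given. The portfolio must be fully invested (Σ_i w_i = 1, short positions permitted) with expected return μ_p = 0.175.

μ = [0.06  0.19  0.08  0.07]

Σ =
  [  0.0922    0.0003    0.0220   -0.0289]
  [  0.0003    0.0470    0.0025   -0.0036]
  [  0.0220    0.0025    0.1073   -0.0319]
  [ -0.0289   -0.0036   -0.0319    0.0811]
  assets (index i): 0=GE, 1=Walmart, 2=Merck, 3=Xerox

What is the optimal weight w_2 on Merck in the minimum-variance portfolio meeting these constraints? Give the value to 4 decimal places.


0.0527

u=Σ⁻¹μ = [0.9594  4.1201  0.9801  1.7734]
v=Σ⁻¹𝟙 = [15.1738  22.3203  12.7470  23.7424]
a=μᵀu=1.042934  b=𝟙ᵀu=7.833008  c=𝟙ᵀv=73.983473  D=ac−b²=15.803850
λ₁=(c·0.175−b)/D = (73.983473·0.175−7.833008)/15.803850 = 0.323598
λ₂=(a−b·0.175)/D = (1.042934−7.833008·0.175)/15.803850 = -0.020744
w* = 0.323598·u + -0.020744·v:
  w_0 = 0.323598·0.9594 + -0.020744·15.1738 = -0.0043  (GE)
  w_1 = 0.323598·4.1201 + -0.020744·22.3203 = 0.8702  (Walmart)
  w_2 = 0.323598·0.9801 + -0.020744·12.7470 = 0.0527  (Merck)
  w_3 = 0.323598·1.7734 + -0.020744·23.7424 = 0.0813  (Xerox)
Σw_i=1.0000  μᵀw=0.1750
σ²=wᵀΣw=λ₁·μ_p+λ₂ = 0.323598·0.175 + -0.020744 = 0.035885 ≈ 0.0359


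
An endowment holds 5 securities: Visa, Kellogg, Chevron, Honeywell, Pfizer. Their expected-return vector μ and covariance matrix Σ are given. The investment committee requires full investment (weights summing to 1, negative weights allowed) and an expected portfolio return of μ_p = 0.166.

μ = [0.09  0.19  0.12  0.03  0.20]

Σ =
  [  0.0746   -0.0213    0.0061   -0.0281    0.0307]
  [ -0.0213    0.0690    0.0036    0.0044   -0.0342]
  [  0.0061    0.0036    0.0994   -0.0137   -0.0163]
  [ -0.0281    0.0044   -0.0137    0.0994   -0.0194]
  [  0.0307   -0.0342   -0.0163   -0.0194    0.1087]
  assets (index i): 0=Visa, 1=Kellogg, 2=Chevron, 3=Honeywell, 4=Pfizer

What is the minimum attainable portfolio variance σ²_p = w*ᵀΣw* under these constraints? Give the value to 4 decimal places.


0.0144

x=Σ⁻¹μ = [1.5612  4.7412  1.6944  1.4304  3.4001]
y=Σ⁻¹𝟙 = [20.4030  27.5865  13.4544  19.9137  17.6883]
a=μᵀx=1.967595  b=𝟙ᵀx=12.827303  c=𝟙ᵀy=99.045908  D=ac−b²=30.342542
λ₁=(c·0.166−b)/D = (99.045908·0.166−12.827303)/30.342542 = 0.119117
λ₂=(a−b·0.166)/D = (1.967595−12.827303·0.166)/30.342542 = -0.005330
w* = 0.119117·x + -0.005330·y:
  w_0 = 0.119117·1.5612 + -0.005330·20.4030 = 0.0772  (Visa)
  w_1 = 0.119117·4.7412 + -0.005330·27.5865 = 0.4177  (Kellogg)
  w_2 = 0.119117·1.6944 + -0.005330·13.4544 = 0.1301  (Chevron)
  w_3 = 0.119117·1.4304 + -0.005330·19.9137 = 0.0642  (Honeywell)
  w_4 = 0.119117·3.4001 + -0.005330·17.6883 = 0.3107  (Pfizer)
Σw_i=1.0000  μᵀw=0.1660
σ²=wᵀΣw=λ₁·μ_p+λ₂ = 0.119117·0.166 + -0.005330 = 0.014443 ≈ 0.0144


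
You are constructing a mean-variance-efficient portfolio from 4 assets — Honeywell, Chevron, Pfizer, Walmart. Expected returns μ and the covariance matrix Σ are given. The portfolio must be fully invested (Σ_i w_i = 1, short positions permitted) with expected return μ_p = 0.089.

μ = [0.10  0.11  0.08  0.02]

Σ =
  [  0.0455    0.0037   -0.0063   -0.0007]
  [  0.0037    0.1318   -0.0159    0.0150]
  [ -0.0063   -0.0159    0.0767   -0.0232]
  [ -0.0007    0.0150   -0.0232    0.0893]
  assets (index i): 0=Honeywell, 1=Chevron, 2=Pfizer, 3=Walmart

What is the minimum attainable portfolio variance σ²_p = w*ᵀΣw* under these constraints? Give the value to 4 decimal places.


x=Σ⁻¹μ = [2.3501  0.9016  1.5742  0.4999]
y=Σ⁻¹𝟙 = [24.5540  7.6962  21.3850  15.6537]
a=μᵀx=0.470126  b=𝟙ᵀx=5.325857  c=𝟙ᵀy=69.288897  D=ac−b²=4.209756
λ₁=(c·0.089−b)/D = (69.288897·0.089−5.325857)/4.209756 = 0.199739
λ₂=(a−b·0.089)/D = (0.470126−5.325857·0.089)/4.209756 = -0.000921
w* = 0.199739·x + -0.000921·y:
  w_0 = 0.199739·2.3501 + -0.000921·24.5540 = 0.4468  (Honeywell)
  w_1 = 0.199739·0.9016 + -0.000921·7.6962 = 0.1730  (Chevron)
  w_2 = 0.199739·1.5742 + -0.000921·21.3850 = 0.2947  (Pfizer)
  w_3 = 0.199739·0.4999 + -0.000921·15.6537 = 0.0854  (Walmart)
Σw_i=1.0000  μᵀw=0.0890
σ²=wᵀΣw=λ₁·μ_p+λ₂ = 0.199739·0.089 + -0.000921 = 0.016856 ≈ 0.0169

0.0169


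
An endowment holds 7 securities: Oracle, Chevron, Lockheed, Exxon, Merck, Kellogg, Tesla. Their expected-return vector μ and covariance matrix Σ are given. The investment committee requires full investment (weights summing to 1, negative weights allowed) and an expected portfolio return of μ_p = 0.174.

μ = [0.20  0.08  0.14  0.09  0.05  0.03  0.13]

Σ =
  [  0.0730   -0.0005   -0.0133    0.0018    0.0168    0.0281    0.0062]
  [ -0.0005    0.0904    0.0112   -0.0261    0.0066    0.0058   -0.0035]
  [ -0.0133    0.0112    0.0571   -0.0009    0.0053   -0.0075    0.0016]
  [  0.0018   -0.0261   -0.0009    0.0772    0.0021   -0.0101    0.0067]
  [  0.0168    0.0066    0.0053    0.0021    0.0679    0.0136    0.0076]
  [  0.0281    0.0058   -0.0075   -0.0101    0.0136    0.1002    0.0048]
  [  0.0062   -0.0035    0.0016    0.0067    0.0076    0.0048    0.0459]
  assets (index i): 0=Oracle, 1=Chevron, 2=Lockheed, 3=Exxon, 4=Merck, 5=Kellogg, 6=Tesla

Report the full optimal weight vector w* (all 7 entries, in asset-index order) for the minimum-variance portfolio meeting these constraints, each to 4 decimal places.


0.4295  0.0860  0.3445  0.0974  -0.1200  -0.0908  0.2534

g=Σ⁻¹μ = [3.3600  1.0541  2.9936  1.2459  -0.6539  -0.3766  2.3202]
h=Σ⁻¹𝟙 = [11.0270  13.5658  17.7212  16.9006  5.3978  7.6066  16.5575]
a=μᵀg=1.545196  b=𝟙ᵀg=9.943245  c=𝟙ᵀh=88.776468  D=ac−b²=38.308875
λ₁=(c·0.174−b)/D = (88.776468·0.174−9.943245)/38.308875 = 0.143671
λ₂=(a−b·0.174)/D = (1.545196−9.943245·0.174)/38.308875 = -0.004827
w* = 0.143671·g + -0.004827·h:
  w_0 = 0.143671·3.3600 + -0.004827·11.0270 = 0.4295  (Oracle)
  w_1 = 0.143671·1.0541 + -0.004827·13.5658 = 0.0860  (Chevron)
  w_2 = 0.143671·2.9936 + -0.004827·17.7212 = 0.3445  (Lockheed)
  w_3 = 0.143671·1.2459 + -0.004827·16.9006 = 0.0974  (Exxon)
  w_4 = 0.143671·-0.6539 + -0.004827·5.3978 = -0.1200  (Merck)
  w_5 = 0.143671·-0.3766 + -0.004827·7.6066 = -0.0908  (Kellogg)
  w_6 = 0.143671·2.3202 + -0.004827·16.5575 = 0.2534  (Tesla)
Σw_i=1.0000  μᵀw=0.1740
σ²=wᵀΣw=λ₁·μ_p+λ₂ = 0.143671·0.174 + -0.004827 = 0.020171 ≈ 0.0202


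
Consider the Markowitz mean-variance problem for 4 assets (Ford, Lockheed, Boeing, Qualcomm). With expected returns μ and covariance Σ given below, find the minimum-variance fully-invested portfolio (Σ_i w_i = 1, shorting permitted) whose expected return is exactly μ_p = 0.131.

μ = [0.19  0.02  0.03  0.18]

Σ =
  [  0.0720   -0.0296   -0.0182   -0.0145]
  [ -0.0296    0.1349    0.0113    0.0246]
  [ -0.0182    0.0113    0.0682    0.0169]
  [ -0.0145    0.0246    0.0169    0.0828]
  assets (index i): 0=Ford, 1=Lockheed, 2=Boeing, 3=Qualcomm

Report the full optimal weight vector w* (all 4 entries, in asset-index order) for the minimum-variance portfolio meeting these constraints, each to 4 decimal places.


0.4273  0.1242  0.2226  0.2258

x=Σ⁻¹μ = [3.4813  0.3944  0.6771  2.5282]
y=Σ⁻¹𝟙 = [24.0980  9.4469  17.0476  10.0111]
a=μᵀx=1.144728  b=𝟙ᵀx=7.080993  c=𝟙ᵀy=60.603650  D=ac−b²=19.234222
λ₁=(c·0.131−b)/D = (60.603650·0.131−7.080993)/19.234222 = 0.044612
λ₂=(a−b·0.131)/D = (1.144728−7.080993·0.131)/19.234222 = 0.011288
w* = 0.044612·x + 0.011288·y:
  w_0 = 0.044612·3.4813 + 0.011288·24.0980 = 0.4273  (Ford)
  w_1 = 0.044612·0.3944 + 0.011288·9.4469 = 0.1242  (Lockheed)
  w_2 = 0.044612·0.6771 + 0.011288·17.0476 = 0.2226  (Boeing)
  w_3 = 0.044612·2.5282 + 0.011288·10.0111 = 0.2258  (Qualcomm)
Σw_i=1.0000  μᵀw=0.1310
σ²=wᵀΣw=λ₁·μ_p+λ₂ = 0.044612·0.131 + 0.011288 = 0.017132 ≈ 0.0171


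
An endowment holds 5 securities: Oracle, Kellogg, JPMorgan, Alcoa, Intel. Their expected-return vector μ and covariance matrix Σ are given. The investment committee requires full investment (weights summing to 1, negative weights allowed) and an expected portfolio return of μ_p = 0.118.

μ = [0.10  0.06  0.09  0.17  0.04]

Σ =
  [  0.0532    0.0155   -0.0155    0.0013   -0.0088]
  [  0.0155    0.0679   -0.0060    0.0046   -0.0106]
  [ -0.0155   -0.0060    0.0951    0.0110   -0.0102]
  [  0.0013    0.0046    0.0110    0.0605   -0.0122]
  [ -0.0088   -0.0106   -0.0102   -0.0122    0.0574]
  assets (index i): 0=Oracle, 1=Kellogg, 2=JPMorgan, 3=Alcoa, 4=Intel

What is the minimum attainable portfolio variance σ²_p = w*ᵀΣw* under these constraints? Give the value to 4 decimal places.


x=Σ⁻¹μ = [2.3334  0.5765  1.2426  2.8926  1.9967]
y=Σ⁻¹𝟙 = [24.0693  14.2320  16.5180  18.0804  30.5180]
a=μᵀx=0.951383  b=𝟙ᵀx=9.041865  c=𝟙ᵀy=103.417802  D=ac−b²=16.634570
λ₁=(c·0.118−b)/D = (103.417802·0.118−9.041865)/16.634570 = 0.190052
λ₂=(a−b·0.118)/D = (0.951383−9.041865·0.118)/16.634570 = -0.006947
w* = 0.190052·x + -0.006947·y:
  w_0 = 0.190052·2.3334 + -0.006947·24.0693 = 0.2763  (Oracle)
  w_1 = 0.190052·0.5765 + -0.006947·14.2320 = 0.0107  (Kellogg)
  w_2 = 0.190052·1.2426 + -0.006947·16.5180 = 0.1214  (JPMorgan)
  w_3 = 0.190052·2.8926 + -0.006947·18.0804 = 0.4242  (Alcoa)
  w_4 = 0.190052·1.9967 + -0.006947·30.5180 = 0.1675  (Intel)
Σw_i=1.0000  μᵀw=0.1180
σ²=wᵀΣw=λ₁·μ_p+λ₂ = 0.190052·0.118 + -0.006947 = 0.015479 ≈ 0.0155

0.0155


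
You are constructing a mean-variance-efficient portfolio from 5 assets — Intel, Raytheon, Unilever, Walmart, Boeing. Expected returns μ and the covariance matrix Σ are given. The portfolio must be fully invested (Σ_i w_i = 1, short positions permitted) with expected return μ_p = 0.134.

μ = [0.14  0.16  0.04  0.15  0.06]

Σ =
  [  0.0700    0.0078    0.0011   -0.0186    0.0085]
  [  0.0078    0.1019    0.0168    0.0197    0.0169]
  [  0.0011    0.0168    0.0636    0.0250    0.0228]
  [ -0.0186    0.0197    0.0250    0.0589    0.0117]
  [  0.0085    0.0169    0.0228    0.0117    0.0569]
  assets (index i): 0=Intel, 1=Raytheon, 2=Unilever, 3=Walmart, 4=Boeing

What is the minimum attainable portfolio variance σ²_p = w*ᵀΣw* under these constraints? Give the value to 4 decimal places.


x=Σ⁻¹μ = [2.8830  0.8150  -1.0899  3.6329  0.0714]
y=Σ⁻¹𝟙 = [17.6335  2.8170  4.5277  17.9754  8.5934]
a=μᵀx=1.039639  b=𝟙ᵀx=6.312436  c=𝟙ᵀy=51.547038  D=ac−b²=13.743472
λ₁=(c·0.134−b)/D = (51.547038·0.134−6.312436)/13.743472 = 0.043284
λ₂=(a−b·0.134)/D = (1.039639−6.312436·0.134)/13.743472 = 0.014099
w* = 0.043284·x + 0.014099·y:
  w_0 = 0.043284·2.8830 + 0.014099·17.6335 = 0.3734  (Intel)
  w_1 = 0.043284·0.8150 + 0.014099·2.8170 = 0.0750  (Raytheon)
  w_2 = 0.043284·-1.0899 + 0.014099·4.5277 = 0.0167  (Unilever)
  w_3 = 0.043284·3.6329 + 0.014099·17.9754 = 0.4107  (Walmart)
  w_4 = 0.043284·0.0714 + 0.014099·8.5934 = 0.1243  (Boeing)
Σw_i=1.0000  μᵀw=0.1340
σ²=wᵀΣw=λ₁·μ_p+λ₂ = 0.043284·0.134 + 0.014099 = 0.019899 ≈ 0.0199

0.0199


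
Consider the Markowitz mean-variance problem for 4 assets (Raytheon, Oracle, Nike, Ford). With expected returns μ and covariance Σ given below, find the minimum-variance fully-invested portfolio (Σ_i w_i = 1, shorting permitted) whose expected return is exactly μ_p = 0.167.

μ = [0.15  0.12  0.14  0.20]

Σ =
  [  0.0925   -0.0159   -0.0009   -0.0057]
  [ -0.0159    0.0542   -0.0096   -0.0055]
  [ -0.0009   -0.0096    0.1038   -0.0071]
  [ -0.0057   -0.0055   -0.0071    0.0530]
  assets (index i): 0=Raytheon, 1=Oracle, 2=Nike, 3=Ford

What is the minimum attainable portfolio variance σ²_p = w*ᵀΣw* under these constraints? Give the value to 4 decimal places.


0.0149

g=Σ⁻¹μ = [2.5883  3.8151  2.0470  4.7221]
h=Σ⁻¹𝟙 = [17.4586  28.6855  14.1909  25.6234]
a=μᵀg=2.077052  b=𝟙ᵀg=13.172469  c=𝟙ᵀh=85.958490  D=ac−b²=5.026300
λ₁=(c·0.167−b)/D = (85.958490·0.167−13.172469)/5.026300 = 0.235282
λ₂=(a−b·0.167)/D = (2.077052−13.172469·0.167)/5.026300 = -0.024422
w* = 0.235282·g + -0.024422·h:
  w_0 = 0.235282·2.5883 + -0.024422·17.4586 = 0.1826  (Raytheon)
  w_1 = 0.235282·3.8151 + -0.024422·28.6855 = 0.1971  (Oracle)
  w_2 = 0.235282·2.0470 + -0.024422·14.1909 = 0.1351  (Nike)
  w_3 = 0.235282·4.7221 + -0.024422·25.6234 = 0.4853  (Ford)
Σw_i=1.0000  μᵀw=0.1670
σ²=wᵀΣw=λ₁·μ_p+λ₂ = 0.235282·0.167 + -0.024422 = 0.014870 ≈ 0.0149


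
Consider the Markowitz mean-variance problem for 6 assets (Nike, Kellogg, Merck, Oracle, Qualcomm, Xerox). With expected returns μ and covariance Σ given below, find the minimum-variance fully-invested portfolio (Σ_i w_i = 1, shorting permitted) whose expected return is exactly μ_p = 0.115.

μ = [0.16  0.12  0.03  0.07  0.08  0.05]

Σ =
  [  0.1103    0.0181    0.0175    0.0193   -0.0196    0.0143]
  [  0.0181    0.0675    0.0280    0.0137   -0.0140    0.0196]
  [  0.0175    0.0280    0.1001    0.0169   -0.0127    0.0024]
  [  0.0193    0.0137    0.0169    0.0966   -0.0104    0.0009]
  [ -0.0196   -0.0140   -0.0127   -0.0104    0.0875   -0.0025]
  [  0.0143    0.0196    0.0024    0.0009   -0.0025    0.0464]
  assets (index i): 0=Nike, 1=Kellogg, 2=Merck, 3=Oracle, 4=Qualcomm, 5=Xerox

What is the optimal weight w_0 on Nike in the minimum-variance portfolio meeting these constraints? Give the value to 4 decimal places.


0.2686

p=Σ⁻¹μ = [1.4101  1.7659  -0.3177  0.4113  1.5151  -0.0129]
q=Σ⁻¹𝟙 = [5.9910  6.9063  7.2465  8.5169  16.4292  17.1332]
a=μᵀp=0.577360  b=𝟙ᵀp=4.771897  c=𝟙ᵀq=62.223143  D=ac−b²=13.154146
λ₁=(c·0.115−b)/D = (62.223143·0.115−4.771897)/13.154146 = 0.181218
λ₂=(a−b·0.115)/D = (0.577360−4.771897·0.115)/13.154146 = 0.002174
w* = 0.181218·p + 0.002174·q:
  w_0 = 0.181218·1.4101 + 0.002174·5.9910 = 0.2686  (Nike)
  w_1 = 0.181218·1.7659 + 0.002174·6.9063 = 0.3350  (Kellogg)
  w_2 = 0.181218·-0.3177 + 0.002174·7.2465 = -0.0418  (Merck)
  w_3 = 0.181218·0.4113 + 0.002174·8.5169 = 0.0930  (Oracle)
  w_4 = 0.181218·1.5151 + 0.002174·16.4292 = 0.3103  (Qualcomm)
  w_5 = 0.181218·-0.0129 + 0.002174·17.1332 = 0.0349  (Xerox)
Σw_i=1.0000  μᵀw=0.1150
σ²=wᵀΣw=λ₁·μ_p+λ₂ = 0.181218·0.115 + 0.002174 = 0.023014 ≈ 0.0230
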